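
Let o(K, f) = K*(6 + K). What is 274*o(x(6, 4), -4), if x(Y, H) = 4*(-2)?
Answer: 4384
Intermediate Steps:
x(Y, H) = -8
274*o(x(6, 4), -4) = 274*(-8*(6 - 8)) = 274*(-8*(-2)) = 274*16 = 4384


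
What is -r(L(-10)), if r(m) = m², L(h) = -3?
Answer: -9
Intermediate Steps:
-r(L(-10)) = -1*(-3)² = -1*9 = -9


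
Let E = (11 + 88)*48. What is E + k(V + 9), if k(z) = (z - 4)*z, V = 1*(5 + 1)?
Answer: 4917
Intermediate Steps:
V = 6 (V = 1*6 = 6)
E = 4752 (E = 99*48 = 4752)
k(z) = z*(-4 + z) (k(z) = (-4 + z)*z = z*(-4 + z))
E + k(V + 9) = 4752 + (6 + 9)*(-4 + (6 + 9)) = 4752 + 15*(-4 + 15) = 4752 + 15*11 = 4752 + 165 = 4917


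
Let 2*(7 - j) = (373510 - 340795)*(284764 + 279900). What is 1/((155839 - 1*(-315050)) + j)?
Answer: -1/9236020484 ≈ -1.0827e-10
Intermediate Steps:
j = -9236491373 (j = 7 - (373510 - 340795)*(284764 + 279900)/2 = 7 - 32715*564664/2 = 7 - ½*18472982760 = 7 - 9236491380 = -9236491373)
1/((155839 - 1*(-315050)) + j) = 1/((155839 - 1*(-315050)) - 9236491373) = 1/((155839 + 315050) - 9236491373) = 1/(470889 - 9236491373) = 1/(-9236020484) = -1/9236020484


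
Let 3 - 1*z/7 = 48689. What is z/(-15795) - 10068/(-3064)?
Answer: 300810347/12098970 ≈ 24.862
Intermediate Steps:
z = -340802 (z = 21 - 7*48689 = 21 - 340823 = -340802)
z/(-15795) - 10068/(-3064) = -340802/(-15795) - 10068/(-3064) = -340802*(-1/15795) - 10068*(-1/3064) = 340802/15795 + 2517/766 = 300810347/12098970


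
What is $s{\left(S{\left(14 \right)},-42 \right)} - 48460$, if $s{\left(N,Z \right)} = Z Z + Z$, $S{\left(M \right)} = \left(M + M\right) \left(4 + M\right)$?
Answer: $-46738$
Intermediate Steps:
$S{\left(M \right)} = 2 M \left(4 + M\right)$
$s{\left(N,Z \right)} = Z + Z^{2}$ ($s{\left(N,Z \right)} = Z^{2} + Z = Z + Z^{2}$)
$s{\left(S{\left(14 \right)},-42 \right)} - 48460 = - 42 \left(1 - 42\right) - 48460 = \left(-42\right) \left(-41\right) - 48460 = 1722 - 48460 = -46738$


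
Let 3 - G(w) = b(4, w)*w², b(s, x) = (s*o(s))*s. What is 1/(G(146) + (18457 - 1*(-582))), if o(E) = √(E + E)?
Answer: -9521/465095481662 - 170528*√2/232547740831 ≈ -1.0575e-6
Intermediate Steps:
o(E) = √2*√E (o(E) = √(2*E) = √2*√E)
b(s, x) = √2*s^(5/2) (b(s, x) = (s*(√2*√s))*s = (√2*s^(3/2))*s = √2*s^(5/2))
G(w) = 3 - 32*√2*w² (G(w) = 3 - √2*4^(5/2)*w² = 3 - √2*32*w² = 3 - 32*√2*w²)
1/(G(146) + (18457 - 1*(-582))) = 1/((3 - 32*√2*146²) + (18457 - 1*(-582))) = 1/((3 - 32*√2*21316) + (18457 + 582)) = 1/((3 - 682112*√2) + 19039) = 1/(19042 - 682112*√2)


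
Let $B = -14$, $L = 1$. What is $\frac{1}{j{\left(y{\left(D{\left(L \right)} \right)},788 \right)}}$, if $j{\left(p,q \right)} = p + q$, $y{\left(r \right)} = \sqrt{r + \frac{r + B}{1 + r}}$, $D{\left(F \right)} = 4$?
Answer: $\frac{394}{310471} - \frac{\sqrt{2}}{620942} \approx 0.0012668$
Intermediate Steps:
$y{\left(r \right)} = \sqrt{r + \frac{-14 + r}{1 + r}}$ ($y{\left(r \right)} = \sqrt{r + \frac{r - 14}{1 + r}} = \sqrt{r + \frac{-14 + r}{1 + r}}$)
$\frac{1}{j{\left(y{\left(D{\left(L \right)} \right)},788 \right)}} = \frac{1}{\sqrt{\frac{-14 + 4 + 4 \left(1 + 4\right)}{1 + 4}} + 788} = \frac{1}{\sqrt{\frac{-14 + 4 + 4 \cdot 5}{5}} + 788} = \frac{1}{\sqrt{\frac{-14 + 4 + 20}{5}} + 788} = \frac{1}{\sqrt{\frac{1}{5} \cdot 10} + 788} = \frac{1}{\sqrt{2} + 788} = \frac{1}{788 + \sqrt{2}}$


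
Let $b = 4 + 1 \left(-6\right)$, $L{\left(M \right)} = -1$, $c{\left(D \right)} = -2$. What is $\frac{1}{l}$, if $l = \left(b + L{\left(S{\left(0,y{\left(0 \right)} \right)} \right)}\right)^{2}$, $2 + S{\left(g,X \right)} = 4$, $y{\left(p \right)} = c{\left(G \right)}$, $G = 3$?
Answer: $\frac{1}{9} \approx 0.11111$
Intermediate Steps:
$y{\left(p \right)} = -2$
$S{\left(g,X \right)} = 2$ ($S{\left(g,X \right)} = -2 + 4 = 2$)
$b = -2$ ($b = 4 - 6 = -2$)
$l = 9$ ($l = \left(-2 - 1\right)^{2} = \left(-3\right)^{2} = 9$)
$\frac{1}{l} = \frac{1}{9}$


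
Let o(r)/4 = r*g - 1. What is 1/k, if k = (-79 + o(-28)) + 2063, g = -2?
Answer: 1/2204 ≈ 0.00045372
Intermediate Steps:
o(r) = -4 - 8*r (o(r) = 4*(r*(-2) - 1) = 4*(-2*r - 1) = 4*(-1 - 2*r) = -4 - 8*r)
k = 2204 (k = (-79 + (-4 - 8*(-28))) + 2063 = (-79 + (-4 + 224)) + 2063 = (-79 + 220) + 2063 = 141 + 2063 = 2204)
1/k = 1/2204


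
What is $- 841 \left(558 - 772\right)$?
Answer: $179974$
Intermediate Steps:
$- 841 \left(558 - 772\right) = \left(-841\right) \left(-214\right) = 179974$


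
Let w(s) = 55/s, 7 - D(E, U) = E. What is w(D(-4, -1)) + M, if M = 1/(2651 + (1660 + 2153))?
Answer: 32321/6464 ≈ 5.0002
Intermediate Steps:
D(E, U) = 7 - E
M = 1/6464 (M = 1/(2651 + 3813) = 1/6464 ≈ 0.00015470)
w(D(-4, -1)) + M = 55/(7 - 1*(-4)) + 1/6464 = 55/(7 + 4) + 1/6464 = 55/11 + 1/6464 = 55*(1/11) + 1/6464 = 5 + 1/6464 = 32321/6464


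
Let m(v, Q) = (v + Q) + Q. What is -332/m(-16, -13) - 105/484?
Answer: 78139/10164 ≈ 7.6878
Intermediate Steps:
m(v, Q) = v + 2*Q (m(v, Q) = (Q + v) + Q = v + 2*Q)
-332/m(-16, -13) - 105/484 = -332/(-16 + 2*(-13)) - 105/484 = -332/(-16 - 26) - 105*1/484 = -332/(-42) - 105/484 = -332*(-1/42) - 105/484 = 166/21 - 105/484 = 78139/10164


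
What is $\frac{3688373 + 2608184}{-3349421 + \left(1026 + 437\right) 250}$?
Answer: $- \frac{6296557}{2983671} \approx -2.1103$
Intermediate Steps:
$\frac{3688373 + 2608184}{-3349421 + \left(1026 + 437\right) 250} = \frac{6296557}{-3349421 + 1463 \cdot 250} = \frac{6296557}{-3349421 + 365750} = \frac{6296557}{-2983671} = 6296557 \left(- \frac{1}{2983671}\right) = - \frac{6296557}{2983671}$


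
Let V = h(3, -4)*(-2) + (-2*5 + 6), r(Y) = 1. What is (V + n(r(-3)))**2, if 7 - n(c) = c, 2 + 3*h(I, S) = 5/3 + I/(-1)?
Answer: 1444/81 ≈ 17.827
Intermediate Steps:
h(I, S) = -1/9 - I/3 (h(I, S) = -2/3 + (5/3 + I/(-1))/3 = -2/3 + (5*(1/3) + I*(-1))/3 = -2/3 + (5/3 - I)/3 = -2/3 + (5/9 - I/3) = -1/9 - I/3)
n(c) = 7 - c
V = -16/9 (V = (-1/9 - 1/3*3)*(-2) + (-2*5 + 6) = (-1/9 - 1)*(-2) + (-10 + 6) = -10/9*(-2) - 4 = 20/9 - 4 = -16/9 ≈ -1.7778)
(V + n(r(-3)))**2 = (-16/9 + (7 - 1*1))**2 = (-16/9 + (7 - 1))**2 = (-16/9 + 6)**2 = (38/9)**2 = 1444/81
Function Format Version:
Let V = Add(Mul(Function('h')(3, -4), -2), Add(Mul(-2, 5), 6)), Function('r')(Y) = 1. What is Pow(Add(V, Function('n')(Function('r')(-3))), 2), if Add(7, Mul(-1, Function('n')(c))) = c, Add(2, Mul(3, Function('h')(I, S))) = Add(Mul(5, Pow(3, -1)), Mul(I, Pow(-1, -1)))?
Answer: Rational(1444, 81) ≈ 17.827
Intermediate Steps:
Function('h')(I, S) = Add(Rational(-1, 9), Mul(Rational(-1, 3), I)) (Function('h')(I, S) = Add(Rational(-2, 3), Mul(Rational(1, 3), Add(Mul(5, Pow(3, -1)), Mul(I, Pow(-1, -1))))) = Add(Rational(-2, 3), Mul(Rational(1, 3), Add(Mul(5, Rational(1, 3)), Mul(I, -1)))) = Add(Rational(-2, 3), Mul(Rational(1, 3), Add(Rational(5, 3), Mul(-1, I)))) = Add(Rational(-2, 3), Add(Rational(5, 9), Mul(Rational(-1, 3), I))) = Add(Rational(-1, 9), Mul(Rational(-1, 3), I)))
Function('n')(c) = Add(7, Mul(-1, c))
V = Rational(-16, 9) (V = Add(Mul(Add(Rational(-1, 9), Mul(Rational(-1, 3), 3)), -2), Add(Mul(-2, 5), 6)) = Add(Mul(Add(Rational(-1, 9), -1), -2), Add(-10, 6)) = Add(Mul(Rational(-10, 9), -2), -4) = Add(Rational(20, 9), -4) = Rational(-16, 9) ≈ -1.7778)
Pow(Add(V, Function('n')(Function('r')(-3))), 2) = Pow(Add(Rational(-16, 9), Add(7, Mul(-1, 1))), 2) = Pow(Add(Rational(-16, 9), Add(7, -1)), 2) = Pow(Add(Rational(-16, 9), 6), 2) = Pow(Rational(38, 9), 2) = Rational(1444, 81)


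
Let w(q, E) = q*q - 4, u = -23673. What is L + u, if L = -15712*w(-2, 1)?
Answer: -23673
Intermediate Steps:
w(q, E) = -4 + q² (w(q, E) = q² - 4 = -4 + q²)
L = 0 (L = -15712*(-4 + (-2)²) = -15712*(-4 + 4) = -15712*0 = 0)
L + u = 0 - 23673 = -23673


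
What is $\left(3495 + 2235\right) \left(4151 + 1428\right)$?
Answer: $31967670$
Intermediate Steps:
$\left(3495 + 2235\right) \left(4151 + 1428\right) = 5730 \cdot 5579 = 31967670$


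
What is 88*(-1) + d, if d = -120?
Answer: -208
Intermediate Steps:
88*(-1) + d = 88*(-1) - 120 = -88 - 120 = -208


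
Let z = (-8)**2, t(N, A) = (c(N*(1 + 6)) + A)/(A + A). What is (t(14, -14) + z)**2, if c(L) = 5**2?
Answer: 3171961/784 ≈ 4045.9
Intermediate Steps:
c(L) = 25
t(N, A) = (25 + A)/(2*A) (t(N, A) = (25 + A)/(A + A) = (25 + A)/((2*A)) = (25 + A)*(1/(2*A)) = (25 + A)/(2*A))
z = 64
(t(14, -14) + z)**2 = ((1/2)*(25 - 14)/(-14) + 64)**2 = ((1/2)*(-1/14)*11 + 64)**2 = (-11/28 + 64)**2 = (1781/28)**2 = 3171961/784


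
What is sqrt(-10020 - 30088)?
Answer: 2*I*sqrt(10027) ≈ 200.27*I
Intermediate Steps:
sqrt(-10020 - 30088) = sqrt(-40108) = 2*I*sqrt(10027)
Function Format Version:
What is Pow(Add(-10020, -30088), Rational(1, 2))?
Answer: Mul(2, I, Pow(10027, Rational(1, 2))) ≈ Mul(200.27, I)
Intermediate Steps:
Pow(Add(-10020, -30088), Rational(1, 2)) = Pow(-40108, Rational(1, 2)) = Mul(2, I, Pow(10027, Rational(1, 2)))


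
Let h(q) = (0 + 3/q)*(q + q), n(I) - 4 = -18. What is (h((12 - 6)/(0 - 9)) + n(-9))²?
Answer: 64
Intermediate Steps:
n(I) = -14 (n(I) = 4 - 18 = -14)
h(q) = 6 (h(q) = (3/q)*(2*q) = 6)
(h((12 - 6)/(0 - 9)) + n(-9))² = (6 - 14)² = (-8)² = 64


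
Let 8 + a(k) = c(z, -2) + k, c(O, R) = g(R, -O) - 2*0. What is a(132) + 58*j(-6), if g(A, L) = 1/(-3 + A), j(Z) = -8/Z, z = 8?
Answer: 3017/15 ≈ 201.13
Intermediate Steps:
c(O, R) = 1/(-3 + R) (c(O, R) = 1/(-3 + R) - 2*0 = 1/(-3 + R) + 0 = 1/(-3 + R))
a(k) = -41/5 + k (a(k) = -8 + (1/(-3 - 2) + k) = -8 + (1/(-5) + k) = -8 + (-⅕ + k) = -41/5 + k)
a(132) + 58*j(-6) = (-41/5 + 132) + 58*(-8/(-6)) = 619/5 + 58*(-8*(-⅙)) = 619/5 + 58*(4/3) = 619/5 + 232/3 = 3017/15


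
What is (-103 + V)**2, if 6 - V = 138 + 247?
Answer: 232324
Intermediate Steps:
V = -379 (V = 6 - (138 + 247) = 6 - 1*385 = 6 - 385 = -379)
(-103 + V)**2 = (-103 - 379)**2 = (-482)**2 = 232324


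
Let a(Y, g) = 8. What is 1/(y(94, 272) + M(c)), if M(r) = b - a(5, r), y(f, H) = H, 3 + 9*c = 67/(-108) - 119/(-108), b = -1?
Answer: 1/263 ≈ 0.0038023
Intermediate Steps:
c = -68/243 (c = -⅓ + (67/(-108) - 119/(-108))/9 = -⅓ + (67*(-1/108) - 119*(-1/108))/9 = -⅓ + (-67/108 + 119/108)/9 = -⅓ + (⅑)*(13/27) = -⅓ + 13/243 = -68/243 ≈ -0.27984)
M(r) = -9 (M(r) = -1 - 1*8 = -1 - 8 = -9)
1/(y(94, 272) + M(c)) = 1/(272 - 9) = 1/263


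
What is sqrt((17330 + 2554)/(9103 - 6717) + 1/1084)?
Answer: sqrt(3484663514263)/646606 ≈ 2.8870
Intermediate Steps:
sqrt((17330 + 2554)/(9103 - 6717) + 1/1084) = sqrt(19884/2386 + 1/1084) = sqrt(19884*(1/2386) + 1/1084) = sqrt(9942/1193 + 1/1084) = sqrt(10778321/1293212) = sqrt(3484663514263)/646606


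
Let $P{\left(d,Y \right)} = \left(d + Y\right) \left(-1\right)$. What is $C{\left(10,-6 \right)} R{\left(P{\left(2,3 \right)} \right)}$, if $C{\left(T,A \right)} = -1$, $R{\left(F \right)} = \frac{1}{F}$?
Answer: $\frac{1}{5} \approx 0.2$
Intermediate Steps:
$P{\left(d,Y \right)} = - Y - d$ ($P{\left(d,Y \right)} = \left(Y + d\right) \left(-1\right) = - Y - d$)
$C{\left(10,-6 \right)} R{\left(P{\left(2,3 \right)} \right)} = - \frac{1}{\left(-1\right) 3 - 2} = - \frac{1}{-3 - 2} = - \frac{1}{-5} = \left(-1\right) \left(- \frac{1}{5}\right) = \frac{1}{5}$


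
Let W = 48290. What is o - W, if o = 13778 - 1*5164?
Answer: -39676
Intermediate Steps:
o = 8614 (o = 13778 - 5164 = 8614)
o - W = 8614 - 1*48290 = 8614 - 48290 = -39676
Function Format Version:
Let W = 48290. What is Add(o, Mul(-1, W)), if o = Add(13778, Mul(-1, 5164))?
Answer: -39676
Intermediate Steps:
o = 8614 (o = Add(13778, -5164) = 8614)
Add(o, Mul(-1, W)) = Add(8614, Mul(-1, 48290)) = Add(8614, -48290) = -39676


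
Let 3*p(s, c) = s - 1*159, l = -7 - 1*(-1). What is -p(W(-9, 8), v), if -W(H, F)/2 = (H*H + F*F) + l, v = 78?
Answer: 437/3 ≈ 145.67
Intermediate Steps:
l = -6 (l = -7 + 1 = -6)
W(H, F) = 12 - 2*F² - 2*H² (W(H, F) = -2*((H*H + F*F) - 6) = -2*((H² + F²) - 6) = -2*((F² + H²) - 6) = -2*(-6 + F² + H²) = 12 - 2*F² - 2*H²)
p(s, c) = -53 + s/3 (p(s, c) = (s - 1*159)/3 = (s - 159)/3 = (-159 + s)/3 = -53 + s/3)
-p(W(-9, 8), v) = -(-53 + (12 - 2*8² - 2*(-9)²)/3) = -(-53 + (12 - 2*64 - 2*81)/3) = -(-53 + (12 - 128 - 162)/3) = -(-53 + (⅓)*(-278)) = -(-53 - 278/3) = -1*(-437/3) = 437/3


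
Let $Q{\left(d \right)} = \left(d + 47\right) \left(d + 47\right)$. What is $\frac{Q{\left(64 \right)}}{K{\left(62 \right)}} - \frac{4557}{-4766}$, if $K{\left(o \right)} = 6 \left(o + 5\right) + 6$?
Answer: $\frac{10096857}{324088} \approx 31.155$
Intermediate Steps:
$K{\left(o \right)} = 36 + 6 o$ ($K{\left(o \right)} = 6 \left(5 + o\right) + 6 = \left(30 + 6 o\right) + 6 = 36 + 6 o$)
$Q{\left(d \right)} = \left(47 + d\right)^{2}$ ($Q{\left(d \right)} = \left(47 + d\right) \left(47 + d\right) = \left(47 + d\right)^{2}$)
$\frac{Q{\left(64 \right)}}{K{\left(62 \right)}} - \frac{4557}{-4766} = \frac{\left(47 + 64\right)^{2}}{36 + 6 \cdot 62} - \frac{4557}{-4766} = \frac{111^{2}}{36 + 372} - - \frac{4557}{4766} = \frac{12321}{408} + \frac{4557}{4766} = 12321 \cdot \frac{1}{408} + \frac{4557}{4766} = \frac{4107}{136} + \frac{4557}{4766} = \frac{10096857}{324088}$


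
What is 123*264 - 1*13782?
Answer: 18690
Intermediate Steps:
123*264 - 1*13782 = 32472 - 13782 = 18690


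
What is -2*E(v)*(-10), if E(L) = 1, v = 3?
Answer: 20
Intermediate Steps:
-2*E(v)*(-10) = -2*1*(-10) = -2*(-10) = 20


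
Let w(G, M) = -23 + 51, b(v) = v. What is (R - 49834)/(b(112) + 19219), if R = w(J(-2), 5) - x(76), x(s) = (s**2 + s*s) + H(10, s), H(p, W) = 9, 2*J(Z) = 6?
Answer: -61367/19331 ≈ -3.1745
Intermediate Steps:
J(Z) = 3 (J(Z) = (1/2)*6 = 3)
w(G, M) = 28
x(s) = 9 + 2*s**2 (x(s) = (s**2 + s*s) + 9 = (s**2 + s**2) + 9 = 2*s**2 + 9 = 9 + 2*s**2)
R = -11533 (R = 28 - (9 + 2*76**2) = 28 - (9 + 2*5776) = 28 - (9 + 11552) = 28 - 1*11561 = 28 - 11561 = -11533)
(R - 49834)/(b(112) + 19219) = (-11533 - 49834)/(112 + 19219) = -61367/19331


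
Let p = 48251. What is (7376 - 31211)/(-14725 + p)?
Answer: -23835/33526 ≈ -0.71094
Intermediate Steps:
(7376 - 31211)/(-14725 + p) = (7376 - 31211)/(-14725 + 48251) = -23835/33526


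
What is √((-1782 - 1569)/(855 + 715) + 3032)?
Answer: √7468315730/1570 ≈ 55.044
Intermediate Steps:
√((-1782 - 1569)/(855 + 715) + 3032) = √(-3351/1570 + 3032) = √(4756889/1570) = √7468315730/1570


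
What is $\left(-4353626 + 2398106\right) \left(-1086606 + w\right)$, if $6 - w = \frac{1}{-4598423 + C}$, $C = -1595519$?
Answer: $\frac{6580654673930094240}{3096971} \approx 2.1249 \cdot 10^{12}$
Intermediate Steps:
$w = \frac{37163653}{6193942}$ ($w = 6 - \frac{1}{-4598423 - 1595519} = 6 - \frac{1}{-6193942} = 6 - - \frac{1}{6193942} = 6 + \frac{1}{6193942} = \frac{37163653}{6193942} \approx 6.0$)
$\left(-4353626 + 2398106\right) \left(-1086606 + w\right) = \left(-4353626 + 2398106\right) \left(-1086606 + \frac{37163653}{6193942}\right) = \left(-1955520\right) \left(- \frac{6730337377199}{6193942}\right) = \frac{6580654673930094240}{3096971}$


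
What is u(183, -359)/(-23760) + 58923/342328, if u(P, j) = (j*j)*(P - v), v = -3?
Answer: -42733546529/42363090 ≈ -1008.7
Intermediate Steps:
u(P, j) = j²*(3 + P) (u(P, j) = (j*j)*(P - 1*(-3)) = j²*(P + 3) = j²*(3 + P))
u(183, -359)/(-23760) + 58923/342328 = ((-359)²*(3 + 183))/(-23760) + 58923/342328 = (128881*186)*(-1/23760) + 58923*(1/342328) = 23971866*(-1/23760) + 58923/342328 = -3995311/3960 + 58923/342328 = -42733546529/42363090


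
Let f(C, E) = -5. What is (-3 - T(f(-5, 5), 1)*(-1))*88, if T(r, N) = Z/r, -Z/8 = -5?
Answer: -968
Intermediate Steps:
Z = 40 (Z = -8*(-5) = 40)
T(r, N) = 40/r
(-3 - T(f(-5, 5), 1)*(-1))*88 = (-3 - 40/(-5)*(-1))*88 = (-3 - 40*(-1/5)*(-1))*88 = (-3 - (-8)*(-1))*88 = (-3 - 1*8)*88 = (-3 - 8)*88 = -11*88 = -968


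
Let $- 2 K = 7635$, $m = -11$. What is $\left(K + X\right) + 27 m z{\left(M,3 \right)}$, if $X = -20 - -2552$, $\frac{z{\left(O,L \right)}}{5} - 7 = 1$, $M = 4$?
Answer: $- \frac{26331}{2} \approx -13166.0$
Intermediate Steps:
$K = - \frac{7635}{2}$ ($K = \left(- \frac{1}{2}\right) 7635 = - \frac{7635}{2} \approx -3817.5$)
$z{\left(O,L \right)} = 40$ ($z{\left(O,L \right)} = 35 + 5 \cdot 1 = 35 + 5 = 40$)
$X = 2532$ ($X = -20 + 2552 = 2532$)
$\left(K + X\right) + 27 m z{\left(M,3 \right)} = \left(- \frac{7635}{2} + 2532\right) + 27 \left(-11\right) 40 = - \frac{2571}{2} - 11880 = - \frac{26331}{2}$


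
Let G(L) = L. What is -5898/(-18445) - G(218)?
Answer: -4015112/18445 ≈ -217.68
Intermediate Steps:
-5898/(-18445) - G(218) = -5898/(-18445) - 1*218 = -5898*(-1/18445) - 218 = 5898/18445 - 218 = -4015112/18445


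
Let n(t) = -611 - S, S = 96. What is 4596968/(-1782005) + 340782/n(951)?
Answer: -610525284286/1259877535 ≈ -484.59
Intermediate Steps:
n(t) = -707 (n(t) = -611 - 1*96 = -611 - 96 = -707)
4596968/(-1782005) + 340782/n(951) = 4596968/(-1782005) + 340782/(-707) = 4596968*(-1/1782005) + 340782*(-1/707) = -4596968/1782005 - 340782/707 = -610525284286/1259877535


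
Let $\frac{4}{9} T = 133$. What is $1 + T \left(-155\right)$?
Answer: $- \frac{185531}{4} \approx -46383.0$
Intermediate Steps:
$T = \frac{1197}{4}$ ($T = \frac{9}{4} \cdot 133 = \frac{1197}{4} \approx 299.25$)
$1 + T \left(-155\right) = 1 + \frac{1197}{4} \left(-155\right) = 1 - \frac{185535}{4} = - \frac{185531}{4}$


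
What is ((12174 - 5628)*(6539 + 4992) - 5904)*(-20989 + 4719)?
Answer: -1227994877940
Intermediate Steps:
((12174 - 5628)*(6539 + 4992) - 5904)*(-20989 + 4719) = (6546*11531 - 5904)*(-16270) = (75481926 - 5904)*(-16270) = 75476022*(-16270) = -1227994877940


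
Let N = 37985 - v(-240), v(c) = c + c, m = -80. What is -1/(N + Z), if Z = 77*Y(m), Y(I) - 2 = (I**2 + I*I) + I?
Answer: -1/1018059 ≈ -9.8226e-7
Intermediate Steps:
v(c) = 2*c
Y(I) = 2 + I + 2*I**2 (Y(I) = 2 + ((I**2 + I*I) + I) = 2 + ((I**2 + I**2) + I) = 2 + (2*I**2 + I) = 2 + (I + 2*I**2) = 2 + I + 2*I**2)
Z = 979594 (Z = 77*(2 - 80 + 2*(-80)**2) = 77*(2 - 80 + 2*6400) = 77*(2 - 80 + 12800) = 77*12722 = 979594)
N = 38465 (N = 37985 - 2*(-240) = 37985 - 1*(-480) = 37985 + 480 = 38465)
-1/(N + Z) = -1/(38465 + 979594) = -1/1018059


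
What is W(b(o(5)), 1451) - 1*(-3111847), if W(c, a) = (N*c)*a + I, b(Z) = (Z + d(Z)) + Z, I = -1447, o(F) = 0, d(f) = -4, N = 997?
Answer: -2676188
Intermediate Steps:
b(Z) = -4 + 2*Z (b(Z) = (Z - 4) + Z = (-4 + Z) + Z = -4 + 2*Z)
W(c, a) = -1447 + 997*a*c (W(c, a) = (997*c)*a - 1447 = 997*a*c - 1447 = -1447 + 997*a*c)
W(b(o(5)), 1451) - 1*(-3111847) = (-1447 + 997*1451*(-4 + 2*0)) - 1*(-3111847) = (-1447 + 997*1451*(-4 + 0)) + 3111847 = (-1447 + 997*1451*(-4)) + 3111847 = (-1447 - 5786588) + 3111847 = -5788035 + 3111847 = -2676188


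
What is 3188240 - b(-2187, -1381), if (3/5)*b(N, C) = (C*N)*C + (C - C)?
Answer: 6954790085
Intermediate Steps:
b(N, C) = 5*N*C**2/3 (b(N, C) = 5*((C*N)*C + (C - C))/3 = 5*(N*C**2 + 0)/3 = 5*(N*C**2)/3 = 5*N*C**2/3)
3188240 - b(-2187, -1381) = 3188240 - 5*(-2187)*(-1381)**2/3 = 3188240 - 5*(-2187)*1907161/3 = 3188240 - 1*(-6951601845) = 3188240 + 6951601845 = 6954790085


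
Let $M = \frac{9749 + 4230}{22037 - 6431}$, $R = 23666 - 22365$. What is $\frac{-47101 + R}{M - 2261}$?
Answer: $\frac{714754800}{35271187} \approx 20.265$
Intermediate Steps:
$R = 1301$
$M = \frac{13979}{15606} \approx 0.89575$
$\frac{-47101 + R}{M - 2261} = \frac{-47101 + 1301}{\frac{13979}{15606} - 2261} = - \frac{45800}{- \frac{35271187}{15606}} = \left(-45800\right) \left(- \frac{15606}{35271187}\right) = \frac{714754800}{35271187}$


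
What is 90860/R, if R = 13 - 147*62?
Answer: -90860/9101 ≈ -9.9835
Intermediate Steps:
R = -9101 (R = 13 - 9114 = -9101)
90860/R = 90860/(-9101) = 90860*(-1/9101) = -90860/9101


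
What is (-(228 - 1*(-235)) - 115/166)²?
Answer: 5924842729/27556 ≈ 2.1501e+5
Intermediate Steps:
(-(228 - 1*(-235)) - 115/166)² = (-(228 + 235) - 115*1/166)² = (-1*463 - 115/166)² = (-463 - 115/166)² = (-76973/166)² = 5924842729/27556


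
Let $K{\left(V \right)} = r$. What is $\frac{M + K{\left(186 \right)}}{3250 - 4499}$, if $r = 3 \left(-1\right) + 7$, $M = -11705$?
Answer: $\frac{11701}{1249} \approx 9.3683$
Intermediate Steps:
$r = 4$ ($r = -3 + 7 = 4$)
$K{\left(V \right)} = 4$
$\frac{M + K{\left(186 \right)}}{3250 - 4499} = \frac{-11705 + 4}{3250 - 4499} = - \frac{11701}{-1249} = \left(-11701\right) \left(- \frac{1}{1249}\right) = \frac{11701}{1249}$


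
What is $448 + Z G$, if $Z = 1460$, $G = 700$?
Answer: $1022448$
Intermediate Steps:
$448 + Z G = 448 + 1460 \cdot 700 = 448 + 1022000 = 1022448$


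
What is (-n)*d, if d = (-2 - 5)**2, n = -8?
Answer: 392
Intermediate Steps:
d = 49 (d = (-7)**2 = 49)
(-n)*d = -1*(-8)*49 = 8*49 = 392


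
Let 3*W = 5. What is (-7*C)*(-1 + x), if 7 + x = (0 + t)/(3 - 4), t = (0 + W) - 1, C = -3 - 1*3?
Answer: -364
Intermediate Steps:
W = 5/3 (W = (1/3)*5 = 5/3 ≈ 1.6667)
C = -6 (C = -3 - 3 = -6)
t = 2/3 (t = (0 + 5/3) - 1 = 5/3 - 1 = 2/3 ≈ 0.66667)
x = -23/3 (x = -7 + (0 + 2/3)/(3 - 4) = -7 + (2/3)/(-1) = -7 + (2/3)*(-1) = -7 - 2/3 = -23/3 ≈ -7.6667)
(-7*C)*(-1 + x) = (-7*(-6))*(-1 - 23/3) = 42*(-26/3) = -364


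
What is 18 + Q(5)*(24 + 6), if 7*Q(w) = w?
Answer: 276/7 ≈ 39.429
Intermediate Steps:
Q(w) = w/7
18 + Q(5)*(24 + 6) = 18 + ((1/7)*5)*(24 + 6) = 18 + (5/7)*30 = 18 + 150/7 = 276/7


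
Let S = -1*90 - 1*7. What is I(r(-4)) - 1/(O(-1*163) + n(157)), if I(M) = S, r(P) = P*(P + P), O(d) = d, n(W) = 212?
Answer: -4754/49 ≈ -97.020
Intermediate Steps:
S = -97 (S = -90 - 7 = -97)
r(P) = 2*P² (r(P) = P*(2*P) = 2*P²)
I(M) = -97
I(r(-4)) - 1/(O(-1*163) + n(157)) = -97 - 1/(-1*163 + 212) = -97 - 1/(-163 + 212) = -97 - 1/49 = -4754/49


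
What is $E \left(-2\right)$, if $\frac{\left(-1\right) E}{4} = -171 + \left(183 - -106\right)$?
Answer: $944$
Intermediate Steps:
$E = -472$ ($E = - 4 \left(-171 + \left(183 - -106\right)\right) = - 4 \left(-171 + \left(183 + 106\right)\right) = - 4 \left(-171 + 289\right) = \left(-4\right) 118 = -472$)
$E \left(-2\right) = \left(-472\right) \left(-2\right) = 944$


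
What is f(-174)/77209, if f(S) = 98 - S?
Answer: 272/77209 ≈ 0.0035229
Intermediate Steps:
f(-174)/77209 = (98 - 1*(-174))/77209 = (98 + 174)*(1/77209) = 272*(1/77209) = 272/77209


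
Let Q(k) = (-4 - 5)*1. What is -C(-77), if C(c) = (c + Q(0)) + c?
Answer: 163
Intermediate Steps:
Q(k) = -9 (Q(k) = -9*1 = -9)
C(c) = -9 + 2*c (C(c) = (c - 9) + c = (-9 + c) + c = -9 + 2*c)
-C(-77) = -(-9 + 2*(-77)) = -(-9 - 154) = -1*(-163) = 163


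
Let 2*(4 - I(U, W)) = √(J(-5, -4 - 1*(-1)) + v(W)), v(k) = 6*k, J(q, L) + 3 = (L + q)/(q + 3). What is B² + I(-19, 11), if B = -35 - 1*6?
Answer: 1685 - √67/2 ≈ 1680.9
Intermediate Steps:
B = -41 (B = -35 - 6 = -41)
J(q, L) = -3 + (L + q)/(3 + q) (J(q, L) = -3 + (L + q)/(q + 3) = -3 + (L + q)/(3 + q))
I(U, W) = 4 - √(1 + 6*W)/2 (I(U, W) = 4 - √((-9 + (-4 - 1*(-1)) - 2*(-5))/(3 - 5) + 6*W)/2 = 4 - √((-9 + (-4 + 1) + 10)/(-2) + 6*W)/2 = 4 - √(-(-9 - 3 + 10)/2 + 6*W)/2 = 4 - √(-½*(-2) + 6*W)/2 = 4 - √(1 + 6*W)/2)
B² + I(-19, 11) = (-41)² + (4 - √(1 + 6*11)/2) = 1681 + (4 - √(1 + 66)/2) = 1681 + (4 - √67/2) = 1685 - √67/2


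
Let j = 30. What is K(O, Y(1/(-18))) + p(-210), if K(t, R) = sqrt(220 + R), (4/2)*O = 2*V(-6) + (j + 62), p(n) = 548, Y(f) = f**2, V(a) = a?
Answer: 548 + sqrt(71281)/18 ≈ 562.83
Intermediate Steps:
O = 40 (O = (2*(-6) + (30 + 62))/2 = (-12 + 92)/2 = (1/2)*80 = 40)
K(O, Y(1/(-18))) + p(-210) = sqrt(220 + (1/(-18))**2) + 548 = sqrt(220 + (-1/18)**2) + 548 = sqrt(220 + 1/324) + 548 = sqrt(71281/324) + 548 = sqrt(71281)/18 + 548 = 548 + sqrt(71281)/18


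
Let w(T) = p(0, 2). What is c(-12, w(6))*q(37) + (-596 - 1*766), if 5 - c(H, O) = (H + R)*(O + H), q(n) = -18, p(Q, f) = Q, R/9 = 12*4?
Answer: -92172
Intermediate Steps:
R = 432 (R = 9*(12*4) = 9*48 = 432)
w(T) = 0
c(H, O) = 5 - (432 + H)*(H + O) (c(H, O) = 5 - (H + 432)*(O + H) = 5 - (432 + H)*(H + O))
c(-12, w(6))*q(37) + (-596 - 1*766) = (5 - 1*(-12)² - 432*(-12) - 432*0 - 1*(-12)*0)*(-18) + (-596 - 1*766) = (5 - 1*144 + 5184 + 0 + 0)*(-18) + (-596 - 766) = (5 - 144 + 5184 + 0 + 0)*(-18) - 1362 = 5045*(-18) - 1362 = -90810 - 1362 = -92172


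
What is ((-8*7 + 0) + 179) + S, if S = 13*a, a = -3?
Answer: 84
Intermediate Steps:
S = -39 (S = 13*(-3) = -39)
((-8*7 + 0) + 179) + S = ((-8*7 + 0) + 179) - 39 = ((-56 + 0) + 179) - 39 = (-56 + 179) - 39 = 123 - 39 = 84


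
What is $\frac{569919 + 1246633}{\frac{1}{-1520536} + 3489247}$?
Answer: $\frac{2762132711872}{5305525676391} \approx 0.52061$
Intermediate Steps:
$\frac{569919 + 1246633}{\frac{1}{-1520536} + 3489247} = \frac{1816552}{- \frac{1}{1520536} + 3489247} = \frac{1816552}{\frac{5305525676391}{1520536}} = 1816552 \cdot \frac{1520536}{5305525676391} = \frac{2762132711872}{5305525676391}$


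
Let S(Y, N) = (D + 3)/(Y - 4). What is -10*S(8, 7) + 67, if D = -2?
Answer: 129/2 ≈ 64.500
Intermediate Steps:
S(Y, N) = 1/(-4 + Y) (S(Y, N) = (-2 + 3)/(Y - 4) = 1/(-4 + Y))
-10*S(8, 7) + 67 = -10/(-4 + 8) + 67 = -10/4 + 67 = -10*1/4 + 67 = -5/2 + 67 = 129/2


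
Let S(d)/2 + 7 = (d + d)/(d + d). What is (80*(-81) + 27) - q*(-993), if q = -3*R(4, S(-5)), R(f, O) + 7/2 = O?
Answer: 79443/2 ≈ 39722.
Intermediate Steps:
S(d) = -12 (S(d) = -14 + 2*((d + d)/(d + d)) = -14 + 2*((2*d)/((2*d))) = -14 + 2*((2*d)*(1/(2*d))) = -14 + 2*1 = -14 + 2 = -12)
R(f, O) = -7/2 + O
q = 93/2 (q = -3*(-7/2 - 12) = -3*(-31/2) = 93/2 ≈ 46.500)
(80*(-81) + 27) - q*(-993) = (80*(-81) + 27) - 93*(-993)/2 = (-6480 + 27) - 1*(-92349/2) = -6453 + 92349/2 = 79443/2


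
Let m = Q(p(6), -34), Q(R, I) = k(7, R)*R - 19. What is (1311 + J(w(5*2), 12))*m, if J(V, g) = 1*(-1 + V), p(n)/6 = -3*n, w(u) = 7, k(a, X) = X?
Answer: 15336465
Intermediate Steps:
p(n) = -18*n (p(n) = 6*(-3*n) = -18*n)
J(V, g) = -1 + V
Q(R, I) = -19 + R² (Q(R, I) = R*R - 19 = R² - 19 = -19 + R²)
m = 11645 (m = -19 + (-18*6)² = -19 + (-108)² = -19 + 11664 = 11645)
(1311 + J(w(5*2), 12))*m = (1311 + (-1 + 7))*11645 = (1311 + 6)*11645 = 1317*11645 = 15336465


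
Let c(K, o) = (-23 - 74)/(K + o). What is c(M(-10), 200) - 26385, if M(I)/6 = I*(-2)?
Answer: -8443297/320 ≈ -26385.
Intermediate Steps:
M(I) = -12*I (M(I) = 6*(I*(-2)) = 6*(-2*I) = -12*I)
c(K, o) = -97/(K + o)
c(M(-10), 200) - 26385 = -97/(-12*(-10) + 200) - 26385 = -97/(120 + 200) - 26385 = -97/320 - 26385 = -8443297/320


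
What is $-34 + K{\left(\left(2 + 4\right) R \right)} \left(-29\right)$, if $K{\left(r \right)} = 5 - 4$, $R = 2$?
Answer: $-63$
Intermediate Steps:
$K{\left(r \right)} = 1$
$-34 + K{\left(\left(2 + 4\right) R \right)} \left(-29\right) = -34 + 1 \left(-29\right) = -34 - 29 = -63$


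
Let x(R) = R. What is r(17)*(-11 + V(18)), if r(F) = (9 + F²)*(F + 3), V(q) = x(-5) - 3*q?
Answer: -417200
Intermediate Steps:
V(q) = -5 - 3*q
r(F) = (3 + F)*(9 + F²) (r(F) = (9 + F²)*(3 + F) = (3 + F)*(9 + F²))
r(17)*(-11 + V(18)) = (27 + 17³ + 3*17² + 9*17)*(-11 + (-5 - 3*18)) = (27 + 4913 + 3*289 + 153)*(-11 + (-5 - 54)) = (27 + 4913 + 867 + 153)*(-11 - 59) = 5960*(-70) = -417200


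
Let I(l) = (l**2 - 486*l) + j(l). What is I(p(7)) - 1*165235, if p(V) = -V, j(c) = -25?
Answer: -161809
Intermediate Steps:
I(l) = -25 + l**2 - 486*l (I(l) = (l**2 - 486*l) - 25 = -25 + l**2 - 486*l)
I(p(7)) - 1*165235 = (-25 + (-1*7)**2 - (-486)*7) - 1*165235 = (-25 + (-7)**2 - 486*(-7)) - 165235 = (-25 + 49 + 3402) - 165235 = 3426 - 165235 = -161809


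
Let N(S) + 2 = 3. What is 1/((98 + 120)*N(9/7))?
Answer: 1/218 ≈ 0.0045872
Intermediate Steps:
N(S) = 1 (N(S) = -2 + 3 = 1)
1/((98 + 120)*N(9/7)) = 1/((98 + 120)*1) = 1/(218*1) = 1/218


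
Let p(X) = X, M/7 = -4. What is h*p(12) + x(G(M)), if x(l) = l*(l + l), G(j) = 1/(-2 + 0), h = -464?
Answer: -11135/2 ≈ -5567.5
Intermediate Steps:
M = -28 (M = 7*(-4) = -28)
G(j) = -1/2 (G(j) = 1/(-2) = -1/2)
x(l) = 2*l**2 (x(l) = l*(2*l) = 2*l**2)
h*p(12) + x(G(M)) = -464*12 + 2*(-1/2)**2 = -5568 + 2*(1/4) = -5568 + 1/2 = -11135/2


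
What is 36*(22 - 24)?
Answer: -72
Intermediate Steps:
36*(22 - 24) = 36*(-2) = -72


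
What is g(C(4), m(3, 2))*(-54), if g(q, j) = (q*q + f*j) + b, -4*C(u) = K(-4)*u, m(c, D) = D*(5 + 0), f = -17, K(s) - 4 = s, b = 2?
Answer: 9072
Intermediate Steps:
K(s) = 4 + s
m(c, D) = 5*D (m(c, D) = D*5 = 5*D)
C(u) = 0 (C(u) = -(4 - 4)*u/4 = -0*u = -¼*0 = 0)
g(q, j) = 2 + q² - 17*j (g(q, j) = (q*q - 17*j) + 2 = (q² - 17*j) + 2 = 2 + q² - 17*j)
g(C(4), m(3, 2))*(-54) = (2 + 0² - 85*2)*(-54) = (2 + 0 - 17*10)*(-54) = (2 + 0 - 170)*(-54) = -168*(-54) = 9072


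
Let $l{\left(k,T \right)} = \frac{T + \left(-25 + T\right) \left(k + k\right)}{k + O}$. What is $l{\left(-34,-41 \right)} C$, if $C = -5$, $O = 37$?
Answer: $- \frac{22235}{3} \approx -7411.7$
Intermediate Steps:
$l{\left(k,T \right)} = \frac{T + 2 k \left(-25 + T\right)}{37 + k}$ ($l{\left(k,T \right)} = \frac{T + \left(-25 + T\right) \left(k + k\right)}{k + 37} = \frac{T + \left(-25 + T\right) 2 k}{37 + k} = \frac{T + 2 k \left(-25 + T\right)}{37 + k}$)
$l{\left(-34,-41 \right)} C = \frac{-41 - -1700 + 2 \left(-41\right) \left(-34\right)}{37 - 34} \left(-5\right) = \frac{-41 + 1700 + 2788}{3} \left(-5\right) = \frac{1}{3} \cdot 4447 \left(-5\right) = \frac{4447}{3} \left(-5\right) = - \frac{22235}{3}$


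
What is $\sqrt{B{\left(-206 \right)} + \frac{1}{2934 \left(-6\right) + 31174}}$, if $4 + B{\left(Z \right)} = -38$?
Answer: $\frac{i \sqrt{7734072230}}{13570} \approx 6.4807 i$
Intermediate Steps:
$B{\left(Z \right)} = -42$ ($B{\left(Z \right)} = -4 - 38 = -42$)
$\sqrt{B{\left(-206 \right)} + \frac{1}{2934 \left(-6\right) + 31174}} = \sqrt{-42 + \frac{1}{2934 \left(-6\right) + 31174}} = \sqrt{-42 + \frac{1}{-17604 + 31174}} = \sqrt{-42 + \frac{1}{13570}} = \sqrt{- \frac{569939}{13570}} = \frac{i \sqrt{7734072230}}{13570}$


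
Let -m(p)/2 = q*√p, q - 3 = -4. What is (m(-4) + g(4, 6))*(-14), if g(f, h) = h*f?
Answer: -336 - 56*I ≈ -336.0 - 56.0*I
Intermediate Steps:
q = -1 (q = 3 - 4 = -1)
g(f, h) = f*h
m(p) = 2*√p (m(p) = -(-2)*√p = 2*√p)
(m(-4) + g(4, 6))*(-14) = (2*√(-4) + 4*6)*(-14) = (2*(2*I) + 24)*(-14) = (4*I + 24)*(-14) = (24 + 4*I)*(-14) = -336 - 56*I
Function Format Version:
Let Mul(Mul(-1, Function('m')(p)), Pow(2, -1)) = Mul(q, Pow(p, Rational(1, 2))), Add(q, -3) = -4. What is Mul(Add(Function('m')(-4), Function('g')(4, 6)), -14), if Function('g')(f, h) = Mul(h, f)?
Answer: Add(-336, Mul(-56, I)) ≈ Add(-336.00, Mul(-56.000, I))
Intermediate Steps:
q = -1 (q = Add(3, -4) = -1)
Function('g')(f, h) = Mul(f, h)
Function('m')(p) = Mul(2, Pow(p, Rational(1, 2))) (Function('m')(p) = Mul(-2, Mul(-1, Pow(p, Rational(1, 2)))) = Mul(2, Pow(p, Rational(1, 2))))
Mul(Add(Function('m')(-4), Function('g')(4, 6)), -14) = Mul(Add(Mul(2, Pow(-4, Rational(1, 2))), Mul(4, 6)), -14) = Mul(Add(Mul(2, Mul(2, I)), 24), -14) = Mul(Add(Mul(4, I), 24), -14) = Mul(Add(24, Mul(4, I)), -14) = Add(-336, Mul(-56, I))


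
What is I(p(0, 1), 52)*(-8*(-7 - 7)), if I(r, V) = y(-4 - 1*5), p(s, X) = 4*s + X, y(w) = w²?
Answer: 9072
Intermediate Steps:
p(s, X) = X + 4*s
I(r, V) = 81 (I(r, V) = (-4 - 1*5)² = (-4 - 5)² = (-9)² = 81)
I(p(0, 1), 52)*(-8*(-7 - 7)) = 81*(-8*(-7 - 7)) = 81*(-8*(-14)) = 81*112 = 9072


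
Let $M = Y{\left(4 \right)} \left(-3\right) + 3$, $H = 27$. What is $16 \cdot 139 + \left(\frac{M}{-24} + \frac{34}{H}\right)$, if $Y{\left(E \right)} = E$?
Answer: $\frac{480737}{216} \approx 2225.6$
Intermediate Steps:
$M = -9$ ($M = 4 \left(-3\right) + 3 = -12 + 3 = -9$)
$16 \cdot 139 + \left(\frac{M}{-24} + \frac{34}{H}\right) = 16 \cdot 139 + \left(- \frac{9}{-24} + \frac{34}{27}\right) = 2224 + \left(\left(-9\right) \left(- \frac{1}{24}\right) + 34 \cdot \frac{1}{27}\right) = 2224 + \left(\frac{3}{8} + \frac{34}{27}\right) = 2224 + \frac{353}{216} = \frac{480737}{216}$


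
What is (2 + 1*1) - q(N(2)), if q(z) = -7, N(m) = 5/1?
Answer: 10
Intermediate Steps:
N(m) = 5 (N(m) = 5*1 = 5)
(2 + 1*1) - q(N(2)) = (2 + 1*1) - 1*(-7) = (2 + 1) + 7 = 3 + 7 = 10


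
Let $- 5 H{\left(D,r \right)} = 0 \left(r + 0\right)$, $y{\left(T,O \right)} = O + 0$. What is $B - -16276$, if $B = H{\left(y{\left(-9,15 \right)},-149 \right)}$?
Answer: $16276$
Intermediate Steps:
$y{\left(T,O \right)} = O$
$H{\left(D,r \right)} = 0$ ($H{\left(D,r \right)} = - \frac{0 \left(r + 0\right)}{5} = - \frac{0 r}{5} = \left(- \frac{1}{5}\right) 0 = 0$)
$B = 0$
$B - -16276 = 0 - -16276 = 0 + 16276 = 16276$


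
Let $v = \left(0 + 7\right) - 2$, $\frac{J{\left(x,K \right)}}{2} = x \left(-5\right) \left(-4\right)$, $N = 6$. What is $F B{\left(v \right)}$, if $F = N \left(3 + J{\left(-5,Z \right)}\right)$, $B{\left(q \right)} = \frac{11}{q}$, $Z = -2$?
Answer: $- \frac{13002}{5} \approx -2600.4$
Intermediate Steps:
$J{\left(x,K \right)} = 40 x$ ($J{\left(x,K \right)} = 2 x \left(-5\right) \left(-4\right) = 2 - 5 x \left(-4\right) = 2 \cdot 20 x = 40 x$)
$v = 5$ ($v = 7 - 2 = 5$)
$F = -1182$ ($F = 6 \left(3 + 40 \left(-5\right)\right) = 6 \left(3 - 200\right) = 6 \left(-197\right) = -1182$)
$F B{\left(v \right)} = - 1182 \cdot \frac{11}{5} = - 1182 \cdot 11 \cdot \frac{1}{5} = \left(-1182\right) \frac{11}{5} = - \frac{13002}{5}$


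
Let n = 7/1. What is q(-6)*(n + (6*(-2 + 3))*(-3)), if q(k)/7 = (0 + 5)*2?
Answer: -770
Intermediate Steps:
n = 7 (n = 7*1 = 7)
q(k) = 70 (q(k) = 7*((0 + 5)*2) = 7*(5*2) = 7*10 = 70)
q(-6)*(n + (6*(-2 + 3))*(-3)) = 70*(7 + (6*(-2 + 3))*(-3)) = 70*(7 + (6*1)*(-3)) = 70*(7 + 6*(-3)) = 70*(7 - 18) = 70*(-11) = -770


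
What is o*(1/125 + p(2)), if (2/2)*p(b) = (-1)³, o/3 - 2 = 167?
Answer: -62868/125 ≈ -502.94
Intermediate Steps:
o = 507 (o = 6 + 3*167 = 6 + 501 = 507)
p(b) = -1 (p(b) = (-1)³ = -1)
o*(1/125 + p(2)) = 507*(1/125 - 1) = 507*(-124/125) = -62868/125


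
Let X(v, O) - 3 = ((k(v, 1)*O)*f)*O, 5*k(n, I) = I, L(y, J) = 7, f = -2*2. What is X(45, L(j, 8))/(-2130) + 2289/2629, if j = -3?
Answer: 24853699/27998850 ≈ 0.88767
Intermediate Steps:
f = -4
k(n, I) = I/5
X(v, O) = 3 - 4*O²/5 (X(v, O) = 3 + ((((⅕)*1)*O)*(-4))*O = 3 + ((O/5)*(-4))*O = 3 + (-4*O/5)*O = 3 - 4*O²/5)
X(45, L(j, 8))/(-2130) + 2289/2629 = (3 - ⅘*7²)/(-2130) + 2289/2629 = (3 - ⅘*49)*(-1/2130) + 2289*(1/2629) = (3 - 196/5)*(-1/2130) + 2289/2629 = -181/5*(-1/2130) + 2289/2629 = 181/10650 + 2289/2629 = 24853699/27998850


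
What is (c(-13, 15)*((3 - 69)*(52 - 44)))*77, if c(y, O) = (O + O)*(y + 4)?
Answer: 10977120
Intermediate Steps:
c(y, O) = 2*O*(4 + y) (c(y, O) = (2*O)*(4 + y) = 2*O*(4 + y))
(c(-13, 15)*((3 - 69)*(52 - 44)))*77 = ((2*15*(4 - 13))*((3 - 69)*(52 - 44)))*77 = ((2*15*(-9))*(-66*8))*77 = -270*(-528)*77 = 142560*77 = 10977120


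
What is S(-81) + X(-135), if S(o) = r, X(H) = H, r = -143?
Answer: -278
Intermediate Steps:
S(o) = -143
S(-81) + X(-135) = -143 - 135 = -278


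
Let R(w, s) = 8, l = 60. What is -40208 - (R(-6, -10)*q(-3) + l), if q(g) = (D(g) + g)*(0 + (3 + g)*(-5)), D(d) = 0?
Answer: -40268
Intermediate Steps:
q(g) = g*(-15 - 5*g) (q(g) = (0 + g)*(0 + (3 + g)*(-5)) = g*(0 + (-15 - 5*g)) = g*(-15 - 5*g))
-40208 - (R(-6, -10)*q(-3) + l) = -40208 - (8*(5*(-3)*(-3 - 1*(-3))) + 60) = -40208 - (8*(5*(-3)*(-3 + 3)) + 60) = -40208 - (8*(5*(-3)*0) + 60) = -40208 - (8*0 + 60) = -40208 - (0 + 60) = -40208 - 1*60 = -40208 - 60 = -40268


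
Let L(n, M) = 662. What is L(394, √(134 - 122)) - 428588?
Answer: -427926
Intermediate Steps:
L(394, √(134 - 122)) - 428588 = 662 - 428588 = -427926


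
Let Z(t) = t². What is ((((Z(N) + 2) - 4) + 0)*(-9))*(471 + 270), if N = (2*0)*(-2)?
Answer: 13338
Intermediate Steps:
N = 0 (N = 0*(-2) = 0)
((((Z(N) + 2) - 4) + 0)*(-9))*(471 + 270) = ((((0² + 2) - 4) + 0)*(-9))*(471 + 270) = ((((0 + 2) - 4) + 0)*(-9))*741 = (((2 - 4) + 0)*(-9))*741 = ((-2 + 0)*(-9))*741 = -2*(-9)*741 = 18*741 = 13338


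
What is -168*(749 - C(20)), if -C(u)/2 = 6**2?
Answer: -137928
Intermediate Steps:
C(u) = -72 (C(u) = -2*6**2 = -2*36 = -72)
-168*(749 - C(20)) = -168*(749 - 1*(-72)) = -168*(749 + 72) = -168*821 = -137928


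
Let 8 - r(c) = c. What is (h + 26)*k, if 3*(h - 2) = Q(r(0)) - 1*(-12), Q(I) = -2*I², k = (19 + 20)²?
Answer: -16224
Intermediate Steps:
k = 1521 (k = 39² = 1521)
r(c) = 8 - c
h = -110/3 (h = 2 + (-2*(8 - 1*0)² - 1*(-12))/3 = 2 + (-2*(8 + 0)² + 12)/3 = 2 + (-2*8² + 12)/3 = 2 + (-2*64 + 12)/3 = 2 + (-128 + 12)/3 = 2 + (⅓)*(-116) = 2 - 116/3 = -110/3 ≈ -36.667)
(h + 26)*k = (-110/3 + 26)*1521 = -32/3*1521 = -16224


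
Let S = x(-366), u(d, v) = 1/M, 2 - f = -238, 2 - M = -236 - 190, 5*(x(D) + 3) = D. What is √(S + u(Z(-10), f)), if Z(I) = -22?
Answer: I*√87238705/1070 ≈ 8.7291*I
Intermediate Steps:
x(D) = -3 + D/5
M = 428 (M = 2 - (-236 - 190) = 2 - 1*(-426) = 2 + 426 = 428)
f = 240 (f = 2 - 1*(-238) = 2 + 238 = 240)
u(d, v) = 1/428
S = -381/5 (S = -3 + (⅕)*(-366) = -3 - 366/5 = -381/5 ≈ -76.200)
√(S + u(Z(-10), f)) = √(-381/5 + 1/428) = √(-163063/2140) = I*√87238705/1070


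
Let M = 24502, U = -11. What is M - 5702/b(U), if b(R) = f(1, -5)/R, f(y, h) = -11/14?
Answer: -55326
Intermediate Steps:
f(y, h) = -11/14 (f(y, h) = -11*1/14 = -11/14)
b(R) = -11/(14*R)
M - 5702/b(U) = 24502 - 5702/((-11/14/(-11))) = 24502 - 5702/((-11/14*(-1/11))) = 24502 - 5702/1/14 = 24502 - 5702*14 = 24502 - 1*79828 = 24502 - 79828 = -55326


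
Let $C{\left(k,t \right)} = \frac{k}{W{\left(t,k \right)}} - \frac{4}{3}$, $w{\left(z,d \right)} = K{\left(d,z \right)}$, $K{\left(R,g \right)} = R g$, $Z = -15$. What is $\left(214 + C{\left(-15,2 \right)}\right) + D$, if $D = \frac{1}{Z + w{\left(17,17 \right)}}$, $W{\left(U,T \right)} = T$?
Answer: $\frac{175637}{822} \approx 213.67$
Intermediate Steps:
$w{\left(z,d \right)} = d z$
$C{\left(k,t \right)} = - \frac{1}{3}$ ($C{\left(k,t \right)} = \frac{k}{k} - \frac{4}{3} = 1 - \frac{4}{3} = - \frac{1}{3}$)
$D = \frac{1}{274}$ ($D = \frac{1}{-15 + 17 \cdot 17} = \frac{1}{-15 + 289} = \frac{1}{274} \approx 0.0036496$)
$\left(214 + C{\left(-15,2 \right)}\right) + D = \left(214 - \frac{1}{3}\right) + \frac{1}{274} = \frac{641}{3} + \frac{1}{274} = \frac{175637}{822}$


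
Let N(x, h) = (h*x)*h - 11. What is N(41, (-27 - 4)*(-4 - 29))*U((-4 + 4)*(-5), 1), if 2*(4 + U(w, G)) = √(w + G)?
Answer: -150176873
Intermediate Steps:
N(x, h) = -11 + x*h² (N(x, h) = x*h² - 11 = -11 + x*h²)
U(w, G) = -4 + √(G + w)/2 (U(w, G) = -4 + √(w + G)/2 = -4 + √(G + w)/2)
N(41, (-27 - 4)*(-4 - 29))*U((-4 + 4)*(-5), 1) = (-11 + 41*((-27 - 4)*(-4 - 29))²)*(-4 + √(1 + (-4 + 4)*(-5))/2) = (-11 + 41*(-31*(-33))²)*(-4 + √(1 + 0*(-5))/2) = (-11 + 41*1023²)*(-4 + √(1 + 0)/2) = (-11 + 41*1046529)*(-4 + √1/2) = (-11 + 42907689)*(-4 + (½)*1) = 42907678*(-4 + ½) = 42907678*(-7/2) = -150176873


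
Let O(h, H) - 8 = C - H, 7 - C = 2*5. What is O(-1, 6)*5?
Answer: -5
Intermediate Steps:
C = -3 (C = 7 - 2*5 = 7 - 1*10 = 7 - 10 = -3)
O(h, H) = 5 - H (O(h, H) = 8 + (-3 - H) = 5 - H)
O(-1, 6)*5 = (5 - 1*6)*5 = (5 - 6)*5 = -1*5 = -5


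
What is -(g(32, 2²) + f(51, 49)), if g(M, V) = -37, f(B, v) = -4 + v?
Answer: -8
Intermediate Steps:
-(g(32, 2²) + f(51, 49)) = -(-37 + (-4 + 49)) = -(-37 + 45) = -1*8 = -8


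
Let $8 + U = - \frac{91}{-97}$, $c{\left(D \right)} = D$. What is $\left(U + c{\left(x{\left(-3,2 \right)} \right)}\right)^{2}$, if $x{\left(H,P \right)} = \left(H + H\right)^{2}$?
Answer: $\frac{7879249}{9409} \approx 837.42$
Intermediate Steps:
$x{\left(H,P \right)} = 4 H^{2}$ ($x{\left(H,P \right)} = \left(2 H\right)^{2} = 4 H^{2}$)
$U = - \frac{685}{97}$ ($U = -8 - \frac{91}{-97} = -8 - - \frac{91}{97} = -8 + \frac{91}{97} = - \frac{685}{97} \approx -7.0619$)
$\left(U + c{\left(x{\left(-3,2 \right)} \right)}\right)^{2} = \left(- \frac{685}{97} + 4 \left(-3\right)^{2}\right)^{2} = \left(- \frac{685}{97} + 4 \cdot 9\right)^{2} = \left(- \frac{685}{97} + 36\right)^{2} = \left(\frac{2807}{97}\right)^{2} = \frac{7879249}{9409}$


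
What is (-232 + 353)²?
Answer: 14641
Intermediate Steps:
(-232 + 353)² = 121² = 14641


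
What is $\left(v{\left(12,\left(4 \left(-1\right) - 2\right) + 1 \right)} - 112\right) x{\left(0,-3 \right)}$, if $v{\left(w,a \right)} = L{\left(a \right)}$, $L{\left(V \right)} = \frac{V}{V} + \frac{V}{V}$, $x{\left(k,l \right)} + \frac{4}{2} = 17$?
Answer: $-1650$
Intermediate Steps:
$x{\left(k,l \right)} = 15$ ($x{\left(k,l \right)} = -2 + 17 = 15$)
$L{\left(V \right)} = 2$ ($L{\left(V \right)} = 1 + 1 = 2$)
$v{\left(w,a \right)} = 2$
$\left(v{\left(12,\left(4 \left(-1\right) - 2\right) + 1 \right)} - 112\right) x{\left(0,-3 \right)} = \left(2 - 112\right) 15 = \left(-110\right) 15 = -1650$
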